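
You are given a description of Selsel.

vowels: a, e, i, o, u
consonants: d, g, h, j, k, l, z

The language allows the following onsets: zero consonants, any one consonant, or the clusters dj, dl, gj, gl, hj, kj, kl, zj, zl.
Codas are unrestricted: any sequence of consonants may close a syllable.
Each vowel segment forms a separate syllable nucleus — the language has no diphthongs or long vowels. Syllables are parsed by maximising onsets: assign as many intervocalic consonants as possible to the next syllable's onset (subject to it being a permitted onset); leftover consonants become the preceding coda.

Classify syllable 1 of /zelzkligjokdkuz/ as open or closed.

Vowels present: e, i, o, u; each is a nucleus, giving 4 syllables.
σ1/σ2 boundary: cluster /lzkl/ — the longest permitted-onset suffix is /kl/; onset = /kl/, preceding coda = /lz/.
σ2/σ3 boundary: /gj/ is a licit onset in full, so it all attaches to the next syllable.
σ3/σ4 boundary: /kdk/ — longest licit onset from the right is /k/, leaving /kd/ as coda.
Result: zelz.kli.gjokd.kuz.
Syllable 1 is /zelz/ with coda /lz/, so it is closed.

closed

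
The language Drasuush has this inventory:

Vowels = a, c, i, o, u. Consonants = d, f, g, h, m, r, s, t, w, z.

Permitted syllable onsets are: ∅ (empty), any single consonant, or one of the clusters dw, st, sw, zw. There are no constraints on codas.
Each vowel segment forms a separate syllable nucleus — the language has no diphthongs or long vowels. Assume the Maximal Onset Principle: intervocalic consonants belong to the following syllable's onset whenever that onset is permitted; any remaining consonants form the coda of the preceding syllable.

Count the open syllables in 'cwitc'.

3

Nuclei (vowels): c, i, c → 3 syllables.
Between /c/ (V1) and /i/ (V2): /w/ is a single consonant, so it becomes the next onset.
Between /i/ (V2) and /c/ (V3): just /t/ — single C goes to the following onset.
Result: c.wi.tc.
Classifying each syllable: /c/ (open), /wi/ (open), /tc/ (open).
Open syllables: 3.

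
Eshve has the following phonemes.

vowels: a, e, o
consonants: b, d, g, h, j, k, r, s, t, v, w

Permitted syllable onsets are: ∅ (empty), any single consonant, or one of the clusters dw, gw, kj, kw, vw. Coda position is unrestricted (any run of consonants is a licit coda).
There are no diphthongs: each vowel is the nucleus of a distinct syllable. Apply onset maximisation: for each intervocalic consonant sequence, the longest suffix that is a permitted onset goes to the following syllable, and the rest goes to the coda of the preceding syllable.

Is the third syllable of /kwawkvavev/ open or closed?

closed

Nuclei (vowels): a, a, e → 3 syllables.
/a…a/ gap (V1→V2): /wkv/; trying suffixes from longest down, /v/ is the first permitted one, so coda /wk/ | onset /v/.
/a…e/ gap (V2→V3): /v/ → onset of the next syllable (single consonants are always licit onsets).
So the parse is kwawk.va.vev.
Syllable 3 is /vev/ with coda /v/, so it is closed.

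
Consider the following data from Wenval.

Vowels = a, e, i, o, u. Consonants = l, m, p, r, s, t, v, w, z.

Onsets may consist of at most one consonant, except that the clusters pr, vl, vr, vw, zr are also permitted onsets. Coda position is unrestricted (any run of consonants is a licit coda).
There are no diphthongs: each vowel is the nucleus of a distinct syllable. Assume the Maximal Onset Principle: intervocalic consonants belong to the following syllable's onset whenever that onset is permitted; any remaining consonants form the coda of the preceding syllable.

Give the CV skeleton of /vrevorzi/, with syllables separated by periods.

CCV.CVC.CV

Nuclei (vowels): e, o, i → 3 syllables.
Between /e/ (V1) and /o/ (V2): just /v/ — single C goes to the following onset.
Between /o/ (V2) and /i/ (V3): /rz/; trying suffixes from longest down, /z/ is the first permitted one, so coda /r/ | onset /z/.
Putting it together: vre.vor.zi.
Mapping each syllable to C/V: /vre/ → CCV, /vor/ → CVC, /zi/ → CV.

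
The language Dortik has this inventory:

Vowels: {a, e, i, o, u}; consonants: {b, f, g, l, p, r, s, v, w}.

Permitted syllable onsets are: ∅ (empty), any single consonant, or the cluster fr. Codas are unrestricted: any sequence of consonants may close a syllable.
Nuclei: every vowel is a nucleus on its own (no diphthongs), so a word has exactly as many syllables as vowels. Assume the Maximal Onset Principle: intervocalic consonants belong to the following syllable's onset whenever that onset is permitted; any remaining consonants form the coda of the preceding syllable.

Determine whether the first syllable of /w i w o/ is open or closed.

Nuclei (vowels): i, o → 2 syllables.
V1 /i/ – V2 /o/: just /w/ — single C goes to the following onset.
Syllabification: wi.wo.
Syllable 1 is /wi/; it ends in its nucleus with no coda, so it is open.

open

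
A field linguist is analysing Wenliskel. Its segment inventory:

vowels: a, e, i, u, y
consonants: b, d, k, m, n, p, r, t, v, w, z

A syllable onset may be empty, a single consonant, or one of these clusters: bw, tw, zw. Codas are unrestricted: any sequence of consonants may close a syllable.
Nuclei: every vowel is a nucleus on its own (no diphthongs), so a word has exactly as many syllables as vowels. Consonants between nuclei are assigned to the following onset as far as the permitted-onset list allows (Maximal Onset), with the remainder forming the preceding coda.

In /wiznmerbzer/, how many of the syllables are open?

Vowels present: i, e, e; each is a nucleus, giving 3 syllables.
Between /i/ (V1) and /e/ (V2): /znm/ — longest licit onset from the right is /m/, leaving /zn/ as coda.
Between /e/ (V2) and /e/ (V3): cluster /rbz/ — the longest permitted-onset suffix is /z/; onset = /z/, preceding coda = /rb/.
Syllabification: wizn.merb.zer.
Classifying each syllable: /wizn/ (closed), /merb/ (closed), /zer/ (closed).
Open syllables: 0.

0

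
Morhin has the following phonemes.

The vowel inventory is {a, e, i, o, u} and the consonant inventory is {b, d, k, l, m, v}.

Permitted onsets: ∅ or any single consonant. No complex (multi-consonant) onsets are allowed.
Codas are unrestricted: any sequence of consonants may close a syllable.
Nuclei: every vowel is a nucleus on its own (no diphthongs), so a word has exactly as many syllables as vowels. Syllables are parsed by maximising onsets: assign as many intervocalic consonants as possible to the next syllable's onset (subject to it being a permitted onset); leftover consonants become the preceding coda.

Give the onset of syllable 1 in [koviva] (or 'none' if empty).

Vowels present: o, i, a; each is a nucleus, giving 3 syllables.
Between /o/ (V1) and /i/ (V2): just /v/ — single C goes to the following onset.
Between /i/ (V2) and /a/ (V3): just /v/ — single C goes to the following onset.
Putting it together: ko.vi.va.
Syllable 1 is /ko/: onset /k/, nucleus /o/, coda ∅.

k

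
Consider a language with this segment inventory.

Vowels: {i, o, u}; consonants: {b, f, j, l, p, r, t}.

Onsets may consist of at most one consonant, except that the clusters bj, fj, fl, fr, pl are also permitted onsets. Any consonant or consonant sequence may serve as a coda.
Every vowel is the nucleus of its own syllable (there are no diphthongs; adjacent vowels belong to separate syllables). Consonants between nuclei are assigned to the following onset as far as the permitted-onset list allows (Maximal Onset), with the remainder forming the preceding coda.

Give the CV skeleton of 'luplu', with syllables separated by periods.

CV.CCV

Vowels present: u, u; each is a nucleus, giving 2 syllables.
/u…u/ gap (V1→V2): /pl/ is a licit onset in full, so it all attaches to the next syllable.
Syllabification: lu.plu.
Mapping each syllable to C/V: /lu/ → CV, /plu/ → CCV.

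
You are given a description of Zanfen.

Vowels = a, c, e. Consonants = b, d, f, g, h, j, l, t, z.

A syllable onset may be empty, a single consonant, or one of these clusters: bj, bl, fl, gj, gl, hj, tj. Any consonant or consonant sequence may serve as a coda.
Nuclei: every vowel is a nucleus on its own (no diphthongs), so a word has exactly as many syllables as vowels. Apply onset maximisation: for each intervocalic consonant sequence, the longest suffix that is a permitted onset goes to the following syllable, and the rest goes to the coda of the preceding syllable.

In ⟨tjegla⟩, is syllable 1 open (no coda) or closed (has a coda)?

open

The vowels are e, a — 2 nuclei, so 2 syllables.
Between /e/ (V1) and /a/ (V2): /gl/ is a licit onset in full, so it all attaches to the next syllable.
So the parse is tje.gla.
Syllable 1 is /tje/; it ends in its nucleus with no coda, so it is open.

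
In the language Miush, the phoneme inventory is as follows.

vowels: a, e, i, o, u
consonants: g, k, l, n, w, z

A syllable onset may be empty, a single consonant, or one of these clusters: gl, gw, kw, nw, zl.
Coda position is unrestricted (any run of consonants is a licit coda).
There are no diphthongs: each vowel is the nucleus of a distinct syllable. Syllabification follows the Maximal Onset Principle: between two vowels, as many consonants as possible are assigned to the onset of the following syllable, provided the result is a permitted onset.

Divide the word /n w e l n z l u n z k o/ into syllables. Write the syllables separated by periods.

Nuclei (vowels): e, u, o → 3 syllables.
σ1/σ2 boundary: /lnzl/; trying suffixes from longest down, /zl/ is the first permitted one, so coda /ln/ | onset /zl/.
σ2/σ3 boundary: /nzk/ — longest licit onset from the right is /k/, leaving /nz/ as coda.

nweln.zlunz.ko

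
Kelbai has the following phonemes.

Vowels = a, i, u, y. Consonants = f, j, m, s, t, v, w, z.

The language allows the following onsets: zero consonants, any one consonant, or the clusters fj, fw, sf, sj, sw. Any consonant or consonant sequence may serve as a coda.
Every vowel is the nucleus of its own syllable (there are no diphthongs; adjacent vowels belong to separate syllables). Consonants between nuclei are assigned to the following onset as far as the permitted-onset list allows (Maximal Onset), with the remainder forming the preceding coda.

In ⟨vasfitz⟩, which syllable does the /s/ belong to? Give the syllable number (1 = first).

The vowels are a, i — 2 nuclei, so 2 syllables.
V1 /a/ – V2 /i/: /sf/ — entire cluster is a permitted onset → onset /sf/, coda ∅.
So the parse is va.sfitz.
The /s/ is in the onset of syllable 2 (/sfitz/).

2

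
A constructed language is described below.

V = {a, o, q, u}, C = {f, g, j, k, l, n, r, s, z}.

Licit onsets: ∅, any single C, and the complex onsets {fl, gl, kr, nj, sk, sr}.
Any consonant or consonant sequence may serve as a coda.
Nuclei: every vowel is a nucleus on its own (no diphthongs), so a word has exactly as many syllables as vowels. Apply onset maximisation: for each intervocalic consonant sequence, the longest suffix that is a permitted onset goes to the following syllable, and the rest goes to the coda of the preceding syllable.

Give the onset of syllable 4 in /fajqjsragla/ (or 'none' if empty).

Vowels present: a, q, a, a; each is a nucleus, giving 4 syllables.
σ1/σ2 boundary: /j/ is a single consonant, so it becomes the next onset.
σ2/σ3 boundary: /jsr/; trying suffixes from longest down, /sr/ is the first permitted one, so coda /j/ | onset /sr/.
σ3/σ4 boundary: /gl/ — entire cluster is a permitted onset → onset /gl/, coda ∅.
Result: fa.jqj.sra.gla.
Syllable 4 is /gla/: onset /gl/, nucleus /a/, coda ∅.

gl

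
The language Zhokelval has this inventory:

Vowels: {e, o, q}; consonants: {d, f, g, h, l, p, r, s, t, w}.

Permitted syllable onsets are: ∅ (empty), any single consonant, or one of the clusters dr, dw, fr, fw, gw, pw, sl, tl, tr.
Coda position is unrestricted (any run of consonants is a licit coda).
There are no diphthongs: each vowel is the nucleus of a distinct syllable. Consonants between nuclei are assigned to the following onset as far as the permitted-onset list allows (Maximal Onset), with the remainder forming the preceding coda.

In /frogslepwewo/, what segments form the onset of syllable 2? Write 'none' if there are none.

sl

The vowels are o, e, e, o — 4 nuclei, so 4 syllables.
Between /o/ (V1) and /e/ (V2): /gsl/ splits as /g/ + /sl/ (/sl/ is the longest suffix that is a licit onset).
Between /e/ (V2) and /e/ (V3): /pw/ — entire cluster is a permitted onset → onset /pw/, coda ∅.
Between /e/ (V3) and /o/ (V4): just /w/ — single C goes to the following onset.
Putting it together: frog.sle.pwe.wo.
Syllable 2 is /sle/: onset /sl/, nucleus /e/, coda ∅.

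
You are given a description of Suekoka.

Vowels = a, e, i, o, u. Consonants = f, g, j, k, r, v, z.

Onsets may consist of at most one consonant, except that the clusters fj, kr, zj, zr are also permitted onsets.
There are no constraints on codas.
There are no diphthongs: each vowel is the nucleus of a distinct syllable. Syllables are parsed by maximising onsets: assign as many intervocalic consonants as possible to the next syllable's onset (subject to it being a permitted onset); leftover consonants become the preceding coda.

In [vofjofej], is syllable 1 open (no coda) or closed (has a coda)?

open

Vowels present: o, o, e; each is a nucleus, giving 3 syllables.
V1 /o/ – V2 /o/: /fj/ is a licit onset in full, so it all attaches to the next syllable.
V2 /o/ – V3 /e/: just /f/ — single C goes to the following onset.
So the parse is vo.fjo.fej.
Syllable 1 is /vo/; it ends in its nucleus with no coda, so it is open.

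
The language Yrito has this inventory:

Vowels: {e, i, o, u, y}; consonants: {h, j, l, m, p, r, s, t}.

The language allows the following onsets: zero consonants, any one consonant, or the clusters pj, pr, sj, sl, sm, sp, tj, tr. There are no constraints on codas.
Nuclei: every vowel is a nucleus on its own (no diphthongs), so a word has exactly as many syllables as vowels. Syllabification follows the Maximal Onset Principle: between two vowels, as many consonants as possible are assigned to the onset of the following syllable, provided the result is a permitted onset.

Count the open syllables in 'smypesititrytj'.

4

Vowels present: y, e, i, i, y; each is a nucleus, giving 5 syllables.
σ1/σ2 boundary: /p/ is a single consonant, so it becomes the next onset.
σ2/σ3 boundary: just /s/ — single C goes to the following onset.
σ3/σ4 boundary: just /t/ — single C goes to the following onset.
σ4/σ5 boundary: cluster /tr/ — /tr/ is itself a permitted onset, so the whole cluster goes right; preceding coda = ∅.
Result: smy.pe.si.ti.trytj.
Classifying each syllable: /smy/ (open), /pe/ (open), /si/ (open), /ti/ (open), /trytj/ (closed).
Open syllables: 4.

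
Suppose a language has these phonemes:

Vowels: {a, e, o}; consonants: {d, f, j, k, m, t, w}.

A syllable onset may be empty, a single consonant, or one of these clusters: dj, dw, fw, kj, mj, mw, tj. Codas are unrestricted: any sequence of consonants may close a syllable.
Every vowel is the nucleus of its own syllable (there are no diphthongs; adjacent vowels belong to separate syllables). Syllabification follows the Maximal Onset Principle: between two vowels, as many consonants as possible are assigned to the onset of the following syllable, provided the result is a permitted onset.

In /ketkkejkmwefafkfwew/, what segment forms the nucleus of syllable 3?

The vowels are e, e, e, a, e — 5 nuclei, so 5 syllables.
The third nucleus (vowel 3 from the left) is /e/.

e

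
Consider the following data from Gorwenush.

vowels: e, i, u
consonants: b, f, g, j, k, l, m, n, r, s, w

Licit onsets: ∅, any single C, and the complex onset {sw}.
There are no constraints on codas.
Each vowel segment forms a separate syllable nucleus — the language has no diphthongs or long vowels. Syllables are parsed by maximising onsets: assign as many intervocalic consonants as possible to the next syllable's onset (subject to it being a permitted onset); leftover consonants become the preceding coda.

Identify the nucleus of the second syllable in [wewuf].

u

Vowels present: e, u; each is a nucleus, giving 2 syllables.
The second nucleus (vowel 2 from the left) is /u/.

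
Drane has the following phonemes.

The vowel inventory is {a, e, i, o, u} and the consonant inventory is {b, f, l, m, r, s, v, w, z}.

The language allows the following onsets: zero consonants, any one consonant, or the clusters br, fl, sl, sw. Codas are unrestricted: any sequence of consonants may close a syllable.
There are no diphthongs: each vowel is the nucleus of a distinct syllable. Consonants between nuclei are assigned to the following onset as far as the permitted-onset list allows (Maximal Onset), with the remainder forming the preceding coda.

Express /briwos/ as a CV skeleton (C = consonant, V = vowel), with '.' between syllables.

CCV.CVC

Vowels present: i, o; each is a nucleus, giving 2 syllables.
V1 /i/ – V2 /o/: just /w/ — single C goes to the following onset.
Syllabification: bri.wos.
Mapping each syllable to C/V: /bri/ → CCV, /wos/ → CVC.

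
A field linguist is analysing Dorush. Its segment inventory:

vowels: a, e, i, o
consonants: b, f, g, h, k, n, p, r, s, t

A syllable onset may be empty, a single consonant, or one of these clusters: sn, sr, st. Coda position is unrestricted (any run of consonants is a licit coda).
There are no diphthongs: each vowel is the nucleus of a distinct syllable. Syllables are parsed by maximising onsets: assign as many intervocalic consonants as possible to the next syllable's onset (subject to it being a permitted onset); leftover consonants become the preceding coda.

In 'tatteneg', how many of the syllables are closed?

The vowels are a, e, e — 3 nuclei, so 3 syllables.
V1 /a/ – V2 /e/: /tt/ — longest licit onset from the right is /t/, leaving /t/ as coda.
V2 /e/ – V3 /e/: /n/ → onset of the next syllable (single consonants are always licit onsets).
So the parse is tat.te.neg.
Classifying each syllable: /tat/ (closed), /te/ (open), /neg/ (closed).
Closed syllables: 2.

2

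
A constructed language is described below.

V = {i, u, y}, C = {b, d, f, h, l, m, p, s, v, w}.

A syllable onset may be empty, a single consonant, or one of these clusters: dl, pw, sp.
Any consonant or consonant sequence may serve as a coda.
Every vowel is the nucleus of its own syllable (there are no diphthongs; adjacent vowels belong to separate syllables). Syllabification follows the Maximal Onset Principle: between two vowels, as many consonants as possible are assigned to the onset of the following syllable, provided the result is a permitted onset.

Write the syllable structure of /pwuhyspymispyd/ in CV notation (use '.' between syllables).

The vowels are u, y, y, i, y — 5 nuclei, so 5 syllables.
V1 /u/ – V2 /y/: just /h/ — single C goes to the following onset.
V2 /y/ – V3 /y/: /sp/ — entire cluster is a permitted onset → onset /sp/, coda ∅.
V3 /y/ – V4 /i/: /m/ is a single consonant, so it becomes the next onset.
V4 /i/ – V5 /y/: cluster /sp/ — /sp/ is itself a permitted onset, so the whole cluster goes right; preceding coda = ∅.
Result: pwu.hy.spy.mi.spyd.
Mapping each syllable to C/V: /pwu/ → CCV, /hy/ → CV, /spy/ → CCV, /mi/ → CV, /spyd/ → CCVC.

CCV.CV.CCV.CV.CCVC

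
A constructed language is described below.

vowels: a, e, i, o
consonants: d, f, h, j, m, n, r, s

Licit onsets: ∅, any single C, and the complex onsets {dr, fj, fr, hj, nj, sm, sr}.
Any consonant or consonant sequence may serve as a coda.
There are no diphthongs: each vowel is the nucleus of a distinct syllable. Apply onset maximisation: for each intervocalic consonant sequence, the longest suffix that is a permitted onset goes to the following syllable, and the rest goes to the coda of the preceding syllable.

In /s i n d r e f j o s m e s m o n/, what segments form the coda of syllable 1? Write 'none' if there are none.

n

The vowels are i, e, o, e, o — 5 nuclei, so 5 syllables.
V1 /i/ – V2 /e/: /ndr/; trying suffixes from longest down, /dr/ is the first permitted one, so coda /n/ | onset /dr/.
V2 /e/ – V3 /o/: cluster /fj/ — /fj/ is itself a permitted onset, so the whole cluster goes right; preceding coda = ∅.
V3 /o/ – V4 /e/: /sm/ — entire cluster is a permitted onset → onset /sm/, coda ∅.
V4 /e/ – V5 /o/: /sm/ is a licit onset in full, so it all attaches to the next syllable.
Syllabification: sin.dre.fjo.sme.smon.
Syllable 1 is /sin/: onset /s/, nucleus /i/, coda /n/.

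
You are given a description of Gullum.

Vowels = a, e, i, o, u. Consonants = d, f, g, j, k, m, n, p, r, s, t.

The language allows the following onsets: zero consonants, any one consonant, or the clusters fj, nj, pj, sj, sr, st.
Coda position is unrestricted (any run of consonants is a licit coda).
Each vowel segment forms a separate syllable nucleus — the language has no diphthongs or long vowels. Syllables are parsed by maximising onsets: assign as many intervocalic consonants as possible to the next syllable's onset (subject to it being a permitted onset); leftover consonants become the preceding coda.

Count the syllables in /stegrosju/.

Vowels present: e, o, u; each is a nucleus, giving 3 syllables.

3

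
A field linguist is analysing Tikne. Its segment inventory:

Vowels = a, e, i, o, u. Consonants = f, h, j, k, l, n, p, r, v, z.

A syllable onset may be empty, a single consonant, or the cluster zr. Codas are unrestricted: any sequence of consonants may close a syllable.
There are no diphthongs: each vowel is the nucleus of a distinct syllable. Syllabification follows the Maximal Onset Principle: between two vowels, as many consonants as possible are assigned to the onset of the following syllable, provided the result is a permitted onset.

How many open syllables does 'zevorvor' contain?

Vowels present: e, o, o; each is a nucleus, giving 3 syllables.
Between /e/ (V1) and /o/ (V2): /v/ → onset of the next syllable (single consonants are always licit onsets).
Between /o/ (V2) and /o/ (V3): /rv/ splits as /r/ + /v/ (/v/ is the longest suffix that is a licit onset).
Result: ze.vor.vor.
Classifying each syllable: /ze/ (open), /vor/ (closed), /vor/ (closed).
Open syllables: 1.

1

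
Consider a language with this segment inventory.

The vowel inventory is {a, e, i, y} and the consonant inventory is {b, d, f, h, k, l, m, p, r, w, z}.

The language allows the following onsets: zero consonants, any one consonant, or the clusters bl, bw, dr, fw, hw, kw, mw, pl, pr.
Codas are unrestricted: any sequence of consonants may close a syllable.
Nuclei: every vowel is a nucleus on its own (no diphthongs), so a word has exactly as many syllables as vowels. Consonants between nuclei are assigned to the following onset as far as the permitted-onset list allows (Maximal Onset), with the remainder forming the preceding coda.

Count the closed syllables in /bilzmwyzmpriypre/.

2

The vowels are i, y, i, y, e — 5 nuclei, so 5 syllables.
σ1/σ2 boundary: /lzmw/ splits as /lz/ + /mw/ (/mw/ is the longest suffix that is a licit onset).
σ2/σ3 boundary: /zmpr/; trying suffixes from longest down, /pr/ is the first permitted one, so coda /zm/ | onset /pr/.
σ3/σ4 boundary: hiatus — the boundary sits between the two vowels.
σ4/σ5 boundary: cluster /pr/ — /pr/ is itself a permitted onset, so the whole cluster goes right; preceding coda = ∅.
So the parse is bilz.mwyzm.pri.y.pre.
Classifying each syllable: /bilz/ (closed), /mwyzm/ (closed), /pri/ (open), /y/ (open), /pre/ (open).
Closed syllables: 2.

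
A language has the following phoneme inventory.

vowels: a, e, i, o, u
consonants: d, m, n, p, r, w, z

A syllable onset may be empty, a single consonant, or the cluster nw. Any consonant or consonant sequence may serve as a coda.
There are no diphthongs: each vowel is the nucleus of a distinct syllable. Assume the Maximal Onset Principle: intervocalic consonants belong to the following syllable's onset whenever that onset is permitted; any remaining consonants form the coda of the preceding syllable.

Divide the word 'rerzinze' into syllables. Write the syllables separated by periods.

rer.zin.ze

Nuclei (vowels): e, i, e → 3 syllables.
σ1/σ2 boundary: /rz/; trying suffixes from longest down, /z/ is the first permitted one, so coda /r/ | onset /z/.
σ2/σ3 boundary: /nz/ — longest licit onset from the right is /z/, leaving /n/ as coda.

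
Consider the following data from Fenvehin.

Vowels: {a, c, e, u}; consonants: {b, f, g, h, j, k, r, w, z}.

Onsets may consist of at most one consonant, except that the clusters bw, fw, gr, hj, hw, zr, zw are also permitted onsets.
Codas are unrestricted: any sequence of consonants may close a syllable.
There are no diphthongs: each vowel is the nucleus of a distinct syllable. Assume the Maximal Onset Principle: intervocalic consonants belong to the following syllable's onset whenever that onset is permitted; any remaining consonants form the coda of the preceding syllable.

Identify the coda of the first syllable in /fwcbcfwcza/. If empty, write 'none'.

The vowels are c, c, c, a — 4 nuclei, so 4 syllables.
V1 /c/ – V2 /c/: just /b/ — single C goes to the following onset.
V2 /c/ – V3 /c/: cluster /fw/ — /fw/ is itself a permitted onset, so the whole cluster goes right; preceding coda = ∅.
V3 /c/ – V4 /a/: just /z/ — single C goes to the following onset.
So the parse is fwc.bc.fwc.za.
Syllable 1 is /fwc/: onset /fw/, nucleus /c/, coda ∅.

none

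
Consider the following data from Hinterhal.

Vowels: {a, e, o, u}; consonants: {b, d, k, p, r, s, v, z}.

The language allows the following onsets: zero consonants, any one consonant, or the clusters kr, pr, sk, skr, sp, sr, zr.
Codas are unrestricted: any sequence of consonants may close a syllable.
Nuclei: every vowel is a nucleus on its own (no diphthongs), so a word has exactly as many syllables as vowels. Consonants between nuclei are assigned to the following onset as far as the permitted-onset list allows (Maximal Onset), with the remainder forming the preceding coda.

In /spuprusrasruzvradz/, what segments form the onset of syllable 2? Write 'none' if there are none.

pr

Vowels present: u, u, a, u, a; each is a nucleus, giving 5 syllables.
Between /u/ (V1) and /u/ (V2): /pr/ — entire cluster is a permitted onset → onset /pr/, coda ∅.
Between /u/ (V2) and /a/ (V3): /sr/ is a licit onset in full, so it all attaches to the next syllable.
Between /a/ (V3) and /u/ (V4): /sr/ — entire cluster is a permitted onset → onset /sr/, coda ∅.
Between /u/ (V4) and /a/ (V5): /zvr/ splits as /zv/ + /r/ (/r/ is the longest suffix that is a licit onset).
Syllabification: spu.pru.sra.sruzv.radz.
Syllable 2 is /pru/: onset /pr/, nucleus /u/, coda ∅.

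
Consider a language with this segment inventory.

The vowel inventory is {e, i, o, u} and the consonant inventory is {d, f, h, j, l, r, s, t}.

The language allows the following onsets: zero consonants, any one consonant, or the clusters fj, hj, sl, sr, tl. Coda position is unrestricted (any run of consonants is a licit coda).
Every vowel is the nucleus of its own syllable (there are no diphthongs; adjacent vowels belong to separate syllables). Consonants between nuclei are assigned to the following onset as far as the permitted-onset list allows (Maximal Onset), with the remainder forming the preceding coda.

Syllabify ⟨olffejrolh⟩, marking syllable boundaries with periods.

Nuclei (vowels): o, e, o → 3 syllables.
Between /o/ (V1) and /e/ (V2): /lff/ — longest licit onset from the right is /f/, leaving /lf/ as coda.
Between /e/ (V2) and /o/ (V3): /jr/ splits as /j/ + /r/ (/r/ is the longest suffix that is a licit onset).

olf.fej.rolh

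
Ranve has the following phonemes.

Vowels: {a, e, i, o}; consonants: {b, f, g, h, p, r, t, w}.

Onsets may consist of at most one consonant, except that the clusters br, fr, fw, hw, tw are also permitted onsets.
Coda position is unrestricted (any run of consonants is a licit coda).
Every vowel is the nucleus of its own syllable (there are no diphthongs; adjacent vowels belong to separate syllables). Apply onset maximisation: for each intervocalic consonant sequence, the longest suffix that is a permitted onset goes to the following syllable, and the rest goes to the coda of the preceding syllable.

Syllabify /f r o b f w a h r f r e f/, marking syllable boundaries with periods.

frob.fwahr.fref

Nuclei (vowels): o, a, e → 3 syllables.
Between /o/ (V1) and /a/ (V2): /bfw/ — longest licit onset from the right is /fw/, leaving /b/ as coda.
Between /a/ (V2) and /e/ (V3): /hrfr/; trying suffixes from longest down, /fr/ is the first permitted one, so coda /hr/ | onset /fr/.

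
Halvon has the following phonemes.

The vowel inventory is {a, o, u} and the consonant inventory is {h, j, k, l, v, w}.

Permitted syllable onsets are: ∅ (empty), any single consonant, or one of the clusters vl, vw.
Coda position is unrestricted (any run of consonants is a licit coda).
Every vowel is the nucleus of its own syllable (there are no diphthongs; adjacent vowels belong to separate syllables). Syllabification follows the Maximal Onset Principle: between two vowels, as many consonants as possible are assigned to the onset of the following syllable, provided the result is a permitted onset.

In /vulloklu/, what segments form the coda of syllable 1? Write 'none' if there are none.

l

Nuclei (vowels): u, o, u → 3 syllables.
V1 /u/ – V2 /o/: cluster /ll/ — the longest permitted-onset suffix is /l/; onset = /l/, preceding coda = /l/.
V2 /o/ – V3 /u/: /kl/ splits as /k/ + /l/ (/l/ is the longest suffix that is a licit onset).
Syllabification: vul.lok.lu.
Syllable 1 is /vul/: onset /v/, nucleus /u/, coda /l/.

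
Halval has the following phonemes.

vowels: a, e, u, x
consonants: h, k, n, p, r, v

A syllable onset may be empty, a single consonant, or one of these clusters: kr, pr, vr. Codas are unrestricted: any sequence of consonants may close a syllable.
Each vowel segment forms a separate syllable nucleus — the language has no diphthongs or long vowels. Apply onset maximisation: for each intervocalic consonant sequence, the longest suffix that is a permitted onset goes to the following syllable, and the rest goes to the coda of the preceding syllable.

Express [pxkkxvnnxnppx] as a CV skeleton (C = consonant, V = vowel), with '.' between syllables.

The vowels are x, x, x, x — 4 nuclei, so 4 syllables.
Between /x/ (V1) and /x/ (V2): /kk/ splits as /k/ + /k/ (/k/ is the longest suffix that is a licit onset).
Between /x/ (V2) and /x/ (V3): /vnn/ — longest licit onset from the right is /n/, leaving /vn/ as coda.
Between /x/ (V3) and /x/ (V4): /npp/ splits as /np/ + /p/ (/p/ is the longest suffix that is a licit onset).
Putting it together: pxk.kxvn.nxnp.px.
Mapping each syllable to C/V: /pxk/ → CVC, /kxvn/ → CVCC, /nxnp/ → CVCC, /px/ → CV.

CVC.CVCC.CVCC.CV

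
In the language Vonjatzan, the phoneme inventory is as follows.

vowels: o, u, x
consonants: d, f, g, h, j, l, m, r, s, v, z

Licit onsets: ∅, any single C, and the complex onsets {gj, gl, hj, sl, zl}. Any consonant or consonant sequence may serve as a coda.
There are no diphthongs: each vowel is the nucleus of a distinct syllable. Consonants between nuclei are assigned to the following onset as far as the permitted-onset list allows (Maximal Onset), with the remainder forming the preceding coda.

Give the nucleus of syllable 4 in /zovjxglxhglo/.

o

Nuclei (vowels): o, x, x, o → 4 syllables.
The fourth nucleus (vowel 4 from the left) is /o/.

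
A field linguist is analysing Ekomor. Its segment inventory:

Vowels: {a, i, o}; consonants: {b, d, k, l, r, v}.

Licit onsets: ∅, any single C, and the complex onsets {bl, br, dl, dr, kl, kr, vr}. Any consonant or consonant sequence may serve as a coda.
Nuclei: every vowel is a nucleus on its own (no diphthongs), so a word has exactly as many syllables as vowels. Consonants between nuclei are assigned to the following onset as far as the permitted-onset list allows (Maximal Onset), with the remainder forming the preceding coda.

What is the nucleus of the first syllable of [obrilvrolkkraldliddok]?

o

The vowels are o, i, o, a, i, o — 6 nuclei, so 6 syllables.
The first nucleus (vowel 1 from the left) is /o/.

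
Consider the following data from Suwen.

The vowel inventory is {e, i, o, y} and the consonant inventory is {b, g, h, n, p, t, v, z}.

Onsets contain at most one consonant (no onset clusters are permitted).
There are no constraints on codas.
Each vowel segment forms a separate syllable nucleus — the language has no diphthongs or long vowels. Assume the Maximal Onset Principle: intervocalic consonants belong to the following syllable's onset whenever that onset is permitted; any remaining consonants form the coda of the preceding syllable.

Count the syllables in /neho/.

The vowels are e, o — 2 nuclei, so 2 syllables.

2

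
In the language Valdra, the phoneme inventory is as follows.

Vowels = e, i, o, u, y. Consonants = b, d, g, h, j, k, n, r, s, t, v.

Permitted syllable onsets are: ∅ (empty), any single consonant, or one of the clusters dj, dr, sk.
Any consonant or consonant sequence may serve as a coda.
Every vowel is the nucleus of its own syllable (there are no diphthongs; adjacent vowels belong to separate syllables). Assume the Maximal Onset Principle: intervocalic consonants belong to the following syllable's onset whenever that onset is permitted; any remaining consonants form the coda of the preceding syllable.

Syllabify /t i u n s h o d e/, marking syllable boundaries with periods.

The vowels are i, u, o, e — 4 nuclei, so 4 syllables.
/i…u/ gap (V1→V2): no consonants, so the boundary falls immediately after /i/.
/u…o/ gap (V2→V3): /nsh/ splits as /ns/ + /h/ (/h/ is the longest suffix that is a licit onset).
/o…e/ gap (V3→V4): /d/ → onset of the next syllable (single consonants are always licit onsets).

ti.uns.ho.de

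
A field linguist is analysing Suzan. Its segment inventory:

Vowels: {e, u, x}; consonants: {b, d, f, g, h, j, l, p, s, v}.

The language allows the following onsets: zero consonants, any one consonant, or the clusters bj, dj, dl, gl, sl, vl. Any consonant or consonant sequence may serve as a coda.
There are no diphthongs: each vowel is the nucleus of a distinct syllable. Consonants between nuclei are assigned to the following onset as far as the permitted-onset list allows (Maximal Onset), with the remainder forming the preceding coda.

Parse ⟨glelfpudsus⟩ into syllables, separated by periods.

glelf.pud.sus

Vowels present: e, u, u; each is a nucleus, giving 3 syllables.
σ1/σ2 boundary: cluster /lfp/ — the longest permitted-onset suffix is /p/; onset = /p/, preceding coda = /lf/.
σ2/σ3 boundary: /ds/ splits as /d/ + /s/ (/s/ is the longest suffix that is a licit onset).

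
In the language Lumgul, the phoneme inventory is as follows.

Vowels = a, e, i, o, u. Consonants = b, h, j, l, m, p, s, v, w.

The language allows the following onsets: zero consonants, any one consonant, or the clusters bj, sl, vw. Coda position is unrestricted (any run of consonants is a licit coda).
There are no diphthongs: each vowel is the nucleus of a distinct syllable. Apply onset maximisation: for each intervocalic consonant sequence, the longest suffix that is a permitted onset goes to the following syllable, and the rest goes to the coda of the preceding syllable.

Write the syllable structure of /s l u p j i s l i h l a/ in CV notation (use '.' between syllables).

Vowels present: u, i, i, a; each is a nucleus, giving 4 syllables.
/u…i/ gap (V1→V2): cluster /pj/ — the longest permitted-onset suffix is /j/; onset = /j/, preceding coda = /p/.
/i…i/ gap (V2→V3): /sl/ — entire cluster is a permitted onset → onset /sl/, coda ∅.
/i…a/ gap (V3→V4): /hl/ — longest licit onset from the right is /l/, leaving /h/ as coda.
So the parse is slup.ji.slih.la.
Mapping each syllable to C/V: /slup/ → CCVC, /ji/ → CV, /slih/ → CCVC, /la/ → CV.

CCVC.CV.CCVC.CV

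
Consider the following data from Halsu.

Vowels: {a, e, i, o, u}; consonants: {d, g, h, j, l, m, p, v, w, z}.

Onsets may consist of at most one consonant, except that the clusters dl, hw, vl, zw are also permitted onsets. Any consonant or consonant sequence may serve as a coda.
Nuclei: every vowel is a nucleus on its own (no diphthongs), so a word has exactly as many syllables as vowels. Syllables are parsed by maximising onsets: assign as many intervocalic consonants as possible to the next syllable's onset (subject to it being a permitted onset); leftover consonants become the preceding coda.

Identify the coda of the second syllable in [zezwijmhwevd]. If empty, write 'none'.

Vowels present: e, i, e; each is a nucleus, giving 3 syllables.
/e…i/ gap (V1→V2): /zw/ is a licit onset in full, so it all attaches to the next syllable.
/i…e/ gap (V2→V3): /jmhw/ splits as /jm/ + /hw/ (/hw/ is the longest suffix that is a licit onset).
Result: ze.zwijm.hwevd.
Syllable 2 is /zwijm/: onset /zw/, nucleus /i/, coda /jm/.

jm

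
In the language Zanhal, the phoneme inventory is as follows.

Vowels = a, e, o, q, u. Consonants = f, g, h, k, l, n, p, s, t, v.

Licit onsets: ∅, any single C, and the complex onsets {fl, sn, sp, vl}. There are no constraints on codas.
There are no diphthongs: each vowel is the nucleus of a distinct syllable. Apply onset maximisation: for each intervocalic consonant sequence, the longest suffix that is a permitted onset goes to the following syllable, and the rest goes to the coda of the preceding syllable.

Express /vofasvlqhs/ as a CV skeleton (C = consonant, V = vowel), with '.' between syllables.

CV.CVC.CCVCC

Vowels present: o, a, q; each is a nucleus, giving 3 syllables.
σ1/σ2 boundary: /f/ → onset of the next syllable (single consonants are always licit onsets).
σ2/σ3 boundary: cluster /svl/ — the longest permitted-onset suffix is /vl/; onset = /vl/, preceding coda = /s/.
So the parse is vo.fas.vlqhs.
Mapping each syllable to C/V: /vo/ → CV, /fas/ → CVC, /vlqhs/ → CCVCC.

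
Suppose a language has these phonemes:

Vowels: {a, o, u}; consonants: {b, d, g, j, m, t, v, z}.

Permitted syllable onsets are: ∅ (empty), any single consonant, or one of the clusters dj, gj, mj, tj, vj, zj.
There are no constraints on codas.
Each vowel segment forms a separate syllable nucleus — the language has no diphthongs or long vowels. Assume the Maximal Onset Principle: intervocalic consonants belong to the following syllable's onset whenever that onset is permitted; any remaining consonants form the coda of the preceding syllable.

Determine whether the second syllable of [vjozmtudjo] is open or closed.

open

The vowels are o, u, o — 3 nuclei, so 3 syllables.
V1 /o/ – V2 /u/: /zmt/ — longest licit onset from the right is /t/, leaving /zm/ as coda.
V2 /u/ – V3 /o/: cluster /dj/ — /dj/ is itself a permitted onset, so the whole cluster goes right; preceding coda = ∅.
Syllabification: vjozm.tu.djo.
Syllable 2 is /tu/; it ends in its nucleus with no coda, so it is open.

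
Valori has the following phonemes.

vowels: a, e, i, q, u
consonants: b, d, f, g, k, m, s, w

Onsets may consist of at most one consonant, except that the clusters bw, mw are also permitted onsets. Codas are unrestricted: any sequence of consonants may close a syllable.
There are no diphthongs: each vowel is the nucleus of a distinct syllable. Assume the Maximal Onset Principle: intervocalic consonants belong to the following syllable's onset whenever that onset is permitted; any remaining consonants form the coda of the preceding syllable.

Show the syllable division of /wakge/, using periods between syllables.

wak.ge

The vowels are a, e — 2 nuclei, so 2 syllables.
/a…e/ gap (V1→V2): /kg/; trying suffixes from longest down, /g/ is the first permitted one, so coda /k/ | onset /g/.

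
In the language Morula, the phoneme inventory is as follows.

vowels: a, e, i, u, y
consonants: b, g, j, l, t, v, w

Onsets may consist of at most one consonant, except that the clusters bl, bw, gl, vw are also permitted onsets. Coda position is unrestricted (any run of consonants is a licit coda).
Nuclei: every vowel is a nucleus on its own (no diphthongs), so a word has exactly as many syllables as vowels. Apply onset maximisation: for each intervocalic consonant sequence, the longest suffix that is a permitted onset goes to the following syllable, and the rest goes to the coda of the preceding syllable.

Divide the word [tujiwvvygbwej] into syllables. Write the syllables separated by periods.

The vowels are u, i, y, e — 4 nuclei, so 4 syllables.
/u…i/ gap (V1→V2): just /j/ — single C goes to the following onset.
/i…y/ gap (V2→V3): /wvv/; trying suffixes from longest down, /v/ is the first permitted one, so coda /wv/ | onset /v/.
/y…e/ gap (V3→V4): /gbw/ — longest licit onset from the right is /bw/, leaving /g/ as coda.

tu.jiwv.vyg.bwej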